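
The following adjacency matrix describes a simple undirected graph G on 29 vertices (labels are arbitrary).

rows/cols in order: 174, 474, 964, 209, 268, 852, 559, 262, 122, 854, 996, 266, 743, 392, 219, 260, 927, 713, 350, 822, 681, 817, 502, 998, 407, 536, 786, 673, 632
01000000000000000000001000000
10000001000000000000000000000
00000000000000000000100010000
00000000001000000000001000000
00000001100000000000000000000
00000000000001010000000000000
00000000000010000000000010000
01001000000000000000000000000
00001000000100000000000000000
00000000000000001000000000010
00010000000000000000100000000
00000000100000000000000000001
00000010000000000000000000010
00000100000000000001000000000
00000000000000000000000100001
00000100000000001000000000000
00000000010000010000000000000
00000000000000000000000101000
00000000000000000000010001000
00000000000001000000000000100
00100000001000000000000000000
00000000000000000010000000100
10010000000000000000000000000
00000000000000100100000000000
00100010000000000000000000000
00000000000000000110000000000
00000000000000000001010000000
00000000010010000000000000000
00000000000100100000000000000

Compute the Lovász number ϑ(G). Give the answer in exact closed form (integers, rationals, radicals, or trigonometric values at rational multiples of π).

29*cos(pi/29)/(cos(pi/29) + 1)

deg(392) = 2; N(392) = {852, 822}.
deg(996) = 2; N(996) = {209, 681}.
Vertex 681 has 2 neighbors: 964, 996.
deg(559) = 2; N(559) = {743, 407}.
deg(v) = 2 for all v (|V|=29); a single 29-cycle (edge-transitive).
A has 15 distinct eigenvalues ≈ [2.0, 1.953, 1.815, 1.592, 1.295, 0.937, 0.535, 0.108, -0.324, -0.74, -1.122, -1.452, -1.714, -1.895, -1.988].
Lovász (edge-transitive): ϑ = −29·(-2*cos(pi/29))/((2)−(-2*cos(pi/29))) = 29*cos(pi/29)/(cos(pi/29) + 1).
= 14.457375… (decimal).
14 ≤ 29*cos(pi/29)/(cos(pi/29) + 1) ≤ 15: both strict.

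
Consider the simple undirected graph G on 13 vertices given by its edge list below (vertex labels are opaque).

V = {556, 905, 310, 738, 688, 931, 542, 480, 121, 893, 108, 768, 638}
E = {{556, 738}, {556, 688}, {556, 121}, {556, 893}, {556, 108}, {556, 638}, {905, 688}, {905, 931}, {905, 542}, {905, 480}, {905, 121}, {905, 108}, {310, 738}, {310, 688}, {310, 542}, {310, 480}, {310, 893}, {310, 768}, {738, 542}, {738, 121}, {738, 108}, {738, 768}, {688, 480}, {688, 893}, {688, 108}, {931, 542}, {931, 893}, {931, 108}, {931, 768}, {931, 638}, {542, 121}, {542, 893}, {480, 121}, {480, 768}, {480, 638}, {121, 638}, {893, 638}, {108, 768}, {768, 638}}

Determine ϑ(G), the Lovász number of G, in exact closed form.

deg(638) = 6; N(638) = {556, 931, 480, 121, 893, 768}.
deg(542) = 6; N(542) = {905, 310, 738, 931, 121, 893}.
N(480) = {905, 310, 688, 121, 768, 638}, |N(480)| = 6.
Vertex 893 has 6 neighbors: 556, 310, 688, 931, 542, 638.
G on 13 vertices is 6-regular; Paley(13): SR with (k,λ,μ)=(6,2,3).
Distinct eigenvalues (to 4 d.p.): [6.0, 1.3028, -2.3028].
Lovász: ϑ = −13(-sqrt(13)/2 - 1/2)/(6+-(-sqrt(13)/2 - 1/2)) = sqrt(13).
≈ 3.60555 (to 5 d.p.).

sqrt(13)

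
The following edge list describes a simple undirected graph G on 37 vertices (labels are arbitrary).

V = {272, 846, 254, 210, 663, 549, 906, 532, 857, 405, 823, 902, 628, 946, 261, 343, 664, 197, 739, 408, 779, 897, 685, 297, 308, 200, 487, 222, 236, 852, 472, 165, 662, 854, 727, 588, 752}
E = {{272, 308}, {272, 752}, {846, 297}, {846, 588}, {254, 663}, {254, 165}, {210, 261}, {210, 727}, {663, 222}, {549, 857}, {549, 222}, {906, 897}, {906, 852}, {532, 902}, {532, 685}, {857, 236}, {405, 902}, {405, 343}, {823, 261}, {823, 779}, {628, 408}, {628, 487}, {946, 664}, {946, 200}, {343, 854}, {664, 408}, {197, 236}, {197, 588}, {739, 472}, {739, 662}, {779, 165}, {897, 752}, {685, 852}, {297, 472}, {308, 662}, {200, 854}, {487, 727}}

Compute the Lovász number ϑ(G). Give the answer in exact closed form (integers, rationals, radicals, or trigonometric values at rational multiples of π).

37*cos(pi/37)/(cos(pi/37) + 1)

N(902) = {532, 405}, |N(902)| = 2.
N(727) = {210, 487}, |N(727)| = 2.
Vertex 532 has 2 neighbors: 902, 685.
N(261) = {210, 823}, |N(261)| = 2.
37-vertex 2-regular graph: a single 37-cycle (edge-transitive).
The 19 distinct eigenvalues: [2.0, 1.9712, 1.8858, 1.746, 1.5561, 1.3213, 1.0486, 0.7457, 0.4214, 0.0849, -0.254, -0.5856, -0.9004, -1.1893, -1.4439, -1.657, -1.8225, -1.9355, -1.9928].
Lovász: ϑ = −37(-2*cos(pi/37))/(2+-(-1)*2*cos(pi/37)) = 37*cos(pi/37)/(cos(pi/37) + 1).
Numerically 18.466617.
18 ≤ 37*cos(pi/37)/(cos(pi/37) + 1) ≤ 19: both strict.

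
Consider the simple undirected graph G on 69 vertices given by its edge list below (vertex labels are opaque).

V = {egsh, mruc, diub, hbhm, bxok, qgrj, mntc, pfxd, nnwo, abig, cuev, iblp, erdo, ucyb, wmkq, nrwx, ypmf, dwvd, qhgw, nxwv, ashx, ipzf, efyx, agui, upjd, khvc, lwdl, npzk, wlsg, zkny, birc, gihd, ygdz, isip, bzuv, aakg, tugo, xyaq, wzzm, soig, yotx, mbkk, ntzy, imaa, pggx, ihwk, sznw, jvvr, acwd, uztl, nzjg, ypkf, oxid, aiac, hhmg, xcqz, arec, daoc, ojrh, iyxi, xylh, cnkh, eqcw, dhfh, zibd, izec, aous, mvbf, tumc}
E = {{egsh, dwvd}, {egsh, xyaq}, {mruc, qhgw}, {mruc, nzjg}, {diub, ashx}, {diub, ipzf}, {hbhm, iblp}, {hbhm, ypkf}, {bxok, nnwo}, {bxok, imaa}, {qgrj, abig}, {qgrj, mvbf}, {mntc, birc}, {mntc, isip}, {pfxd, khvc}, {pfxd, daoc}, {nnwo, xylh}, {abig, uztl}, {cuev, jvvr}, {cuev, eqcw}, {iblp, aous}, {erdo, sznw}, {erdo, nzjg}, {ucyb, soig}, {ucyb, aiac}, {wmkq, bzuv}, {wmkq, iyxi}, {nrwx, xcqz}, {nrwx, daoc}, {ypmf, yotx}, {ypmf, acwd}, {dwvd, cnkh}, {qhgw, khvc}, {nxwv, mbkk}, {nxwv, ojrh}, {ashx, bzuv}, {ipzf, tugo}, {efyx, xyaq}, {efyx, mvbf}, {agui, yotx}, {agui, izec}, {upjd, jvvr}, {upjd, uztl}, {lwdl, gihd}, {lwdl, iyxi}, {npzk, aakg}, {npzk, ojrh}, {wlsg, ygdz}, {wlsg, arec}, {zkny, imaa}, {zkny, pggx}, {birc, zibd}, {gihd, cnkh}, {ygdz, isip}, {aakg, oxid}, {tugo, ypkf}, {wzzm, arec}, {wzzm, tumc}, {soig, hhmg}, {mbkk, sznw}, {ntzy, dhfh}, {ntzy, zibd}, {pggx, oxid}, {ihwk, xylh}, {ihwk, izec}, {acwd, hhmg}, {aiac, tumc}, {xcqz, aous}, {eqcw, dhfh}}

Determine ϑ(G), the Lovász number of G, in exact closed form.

69*cos(pi/69)/(cos(pi/69) + 1)

Vertex aous has 2 neighbors: iblp, xcqz.
N(nxwv) = {mbkk, ojrh}, |N(nxwv)| = 2.
deg(ntzy) = 2; N(ntzy) = {dhfh, zibd}.
deg(iyxi) = 2; N(iyxi) = {wmkq, lwdl}.
Every vertex has degree 2 (N=69); this is C_{69}, the 69-cycle.
spec(A) ≈ [2.0, 1.9917, 1.9669, 1.9258, 1.8688, 1.7963, 1.7088, 1.6073, 1.4924, 1.3651, 1.2265, 1.0778, 0.9201, 0.7548, 0.5833, 0.4069, 0.2272, 0.0455, -0.1365, -0.3174, -0.4956, -0.6698, -0.8384, -1.0, -1.1534, -1.2972, -1.4302, -1.5514, -1.6598, -1.7544, -1.8344, -1.8993, -1.9484, -1.9814, -1.9979] (distinct, 4 d.p.).
ϑ = −N·λ_min/(λ_max−λ_min) = −69·(-2*cos(pi/69))/(2−(-2*cos(pi/69))) = 69*cos(pi/69)/(cos(pi/69) + 1).
= 34.48211… (decimal).
Sandwich: α(G)=34 ≤ ϑ(G)=69*cos(pi/69)/(cos(pi/69) + 1) ≤ χ(Ḡ)=35 (both strict).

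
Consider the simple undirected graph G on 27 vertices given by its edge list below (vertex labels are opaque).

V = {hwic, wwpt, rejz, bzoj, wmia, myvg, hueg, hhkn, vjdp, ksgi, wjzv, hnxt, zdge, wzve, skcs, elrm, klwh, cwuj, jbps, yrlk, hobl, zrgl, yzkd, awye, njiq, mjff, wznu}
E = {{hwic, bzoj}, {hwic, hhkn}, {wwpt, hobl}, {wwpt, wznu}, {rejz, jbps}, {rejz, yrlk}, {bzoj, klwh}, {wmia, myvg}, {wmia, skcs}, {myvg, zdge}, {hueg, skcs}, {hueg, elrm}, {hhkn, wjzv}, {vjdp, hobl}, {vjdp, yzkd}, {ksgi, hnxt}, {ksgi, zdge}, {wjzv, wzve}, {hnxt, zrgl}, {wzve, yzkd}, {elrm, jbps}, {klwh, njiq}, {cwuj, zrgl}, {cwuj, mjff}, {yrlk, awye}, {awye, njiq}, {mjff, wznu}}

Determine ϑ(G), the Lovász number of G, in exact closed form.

27*cos(pi/27)/(cos(pi/27) + 1)

deg(wjzv) = 2; N(wjzv) = {hhkn, wzve}.
N(wmia) = {myvg, skcs}, |N(wmia)| = 2.
Vertex zrgl has 2 neighbors: hnxt, cwuj.
deg(elrm) = 2; N(elrm) = {hueg, jbps}.
G on 27 vertices is 2-regular; the odd cycle C_{27}.
A has 14 distinct eigenvalues ≈ [2.0, 1.94609, 1.787265, 1.532089, 1.194317, 0.79216, 0.347296, -0.11629, -0.573606, -1.0, -1.372483, -1.670976, -1.879385, -1.986477].
λ_max=2, λ_min=-2*cos(pi/27); ϑ = −27·λ_min/(λ_max−λ_min) = 27*cos(pi/27)/(cos(pi/27) + 1).
≈ 13.4542041 (to 7 d.p.).
Check 13 ≤ 27*cos(pi/27)/(cos(pi/27) + 1) ≤ 14: both strict.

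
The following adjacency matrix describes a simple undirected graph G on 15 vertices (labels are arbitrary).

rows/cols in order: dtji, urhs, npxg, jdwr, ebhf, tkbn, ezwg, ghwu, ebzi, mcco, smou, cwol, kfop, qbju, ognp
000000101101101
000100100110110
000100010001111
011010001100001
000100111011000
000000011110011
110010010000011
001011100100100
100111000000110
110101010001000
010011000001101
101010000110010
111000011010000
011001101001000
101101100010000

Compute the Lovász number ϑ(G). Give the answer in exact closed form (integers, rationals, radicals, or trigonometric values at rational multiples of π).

5

Vertex ezwg has 6 neighbors: dtji, urhs, ebhf, ghwu, qbju, ognp.
deg(urhs) = 6; N(urhs) = {jdwr, ezwg, mcco, smou, kfop, qbju}.
N(dtji) = {ezwg, ebzi, mcco, cwol, kfop, ognp}, |N(dtji)| = 6.
deg(ghwu) = 6; N(ghwu) = {npxg, ebhf, tkbn, ezwg, mcco, kfop}.
deg(v) = 6 for all v (|V|=15); Kneser-type, 2-subsets of [6].
A has 3 distinct eigenvalues ≈ [6.0, 1.0, -3.0].
λ_max=6, λ_min=-3; ϑ = −15·λ_min/(λ_max−λ_min) = 5.
Numerically 5.0000000.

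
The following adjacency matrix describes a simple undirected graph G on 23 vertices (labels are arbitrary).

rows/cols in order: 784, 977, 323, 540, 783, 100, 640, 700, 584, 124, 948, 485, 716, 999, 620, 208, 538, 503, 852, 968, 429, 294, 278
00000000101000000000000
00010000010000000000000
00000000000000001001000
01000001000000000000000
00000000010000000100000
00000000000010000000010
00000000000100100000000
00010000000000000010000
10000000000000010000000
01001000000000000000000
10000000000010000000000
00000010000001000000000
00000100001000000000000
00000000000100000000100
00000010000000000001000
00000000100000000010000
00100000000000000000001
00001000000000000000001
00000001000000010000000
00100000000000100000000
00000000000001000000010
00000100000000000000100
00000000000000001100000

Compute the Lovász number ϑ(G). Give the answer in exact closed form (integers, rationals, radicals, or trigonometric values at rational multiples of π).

deg(716) = 2; N(716) = {100, 948}.
Vertex 208 has 2 neighbors: 584, 852.
N(948) = {784, 716}, |N(948)| = 2.
Vertex 620 has 2 neighbors: 640, 968.
2-regular, N=23; the odd cycle C_{23}.
The 12 distinct eigenvalues: [2.0, 1.926, 1.709, 1.365, 0.92, 0.407, -0.136, -0.67, -1.153, -1.551, -1.834, -1.981].
Lovász: ϑ = −23(-2*cos(pi/23))/(2+-(-1)*2*cos(pi/23)) = 23*cos(pi/23)/(cos(pi/23) + 1).
= 11.446194… (decimal).
Check 11 ≤ 23*cos(pi/23)/(cos(pi/23) + 1) ≤ 12: both strict.

23*cos(pi/23)/(cos(pi/23) + 1)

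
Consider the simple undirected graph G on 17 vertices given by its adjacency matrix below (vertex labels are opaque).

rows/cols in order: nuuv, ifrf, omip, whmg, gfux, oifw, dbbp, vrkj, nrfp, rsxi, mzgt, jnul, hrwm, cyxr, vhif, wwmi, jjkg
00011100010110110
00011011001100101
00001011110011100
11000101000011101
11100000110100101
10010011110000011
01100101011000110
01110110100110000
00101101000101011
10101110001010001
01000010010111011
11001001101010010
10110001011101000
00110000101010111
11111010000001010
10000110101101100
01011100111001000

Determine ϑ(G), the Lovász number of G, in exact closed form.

N(gfux) = {nuuv, ifrf, omip, nrfp, rsxi, jnul, vhif, jjkg}, |N(gfux)| = 8.
deg(jnul) = 8; N(jnul) = {nuuv, ifrf, gfux, vrkj, nrfp, mzgt, hrwm, wwmi}.
N(vhif) = {nuuv, ifrf, omip, whmg, gfux, dbbp, cyxr, wwmi}, |N(vhif)| = 8.
Vertex mzgt has 8 neighbors: ifrf, dbbp, rsxi, jnul, hrwm, cyxr, wwmi, jjkg.
8-regular, N=17; SR(17,8,3,4) — a Paley graph.
spec(A) ≈ [8.0, 1.562, -2.562] (distinct, 3 d.p.).
ϑ = −N·λ_min/(λ_max−λ_min) = −17·(-sqrt(17)/2 - 1/2)/(8−(-sqrt(17)/2 - 1/2)) = sqrt(17).
≈ 4.1231056 (to 7 d.p.).

sqrt(17)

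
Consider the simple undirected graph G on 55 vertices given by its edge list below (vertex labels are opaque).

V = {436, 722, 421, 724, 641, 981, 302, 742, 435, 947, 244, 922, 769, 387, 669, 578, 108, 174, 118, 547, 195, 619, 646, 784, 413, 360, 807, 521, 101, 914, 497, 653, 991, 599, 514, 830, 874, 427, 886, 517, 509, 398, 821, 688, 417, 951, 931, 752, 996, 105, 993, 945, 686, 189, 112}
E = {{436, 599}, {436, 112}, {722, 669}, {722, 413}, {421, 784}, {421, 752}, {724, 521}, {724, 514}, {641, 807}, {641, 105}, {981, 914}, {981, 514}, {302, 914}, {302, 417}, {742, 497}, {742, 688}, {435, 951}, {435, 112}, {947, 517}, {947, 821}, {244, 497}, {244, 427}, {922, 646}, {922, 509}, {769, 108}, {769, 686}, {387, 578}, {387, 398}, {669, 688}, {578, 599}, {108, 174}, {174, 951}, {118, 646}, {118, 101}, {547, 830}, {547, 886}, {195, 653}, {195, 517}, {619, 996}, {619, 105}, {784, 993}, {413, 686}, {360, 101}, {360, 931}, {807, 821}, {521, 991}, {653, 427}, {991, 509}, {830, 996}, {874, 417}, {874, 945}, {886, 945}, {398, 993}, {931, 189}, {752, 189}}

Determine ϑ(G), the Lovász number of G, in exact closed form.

55*cos(pi/55)/(cos(pi/55) + 1)

deg(244) = 2; N(244) = {497, 427}.
N(996) = {619, 830}, |N(996)| = 2.
deg(646) = 2; N(646) = {922, 118}.
deg(669) = 2; N(669) = {722, 688}.
Regular of degree 2 on 55 vertices: the odd cycle C_{55}.
Distinct eigenvalues (to 4 d.p.): [2.0, 1.987, 1.948, 1.8837, 1.7948, 1.6825, 1.5483, 1.3939, 1.2213, 1.0328, 0.8308, 0.618, 0.3972, 0.1712, -0.0571, -0.2846, -0.5084, -0.7256, -0.9333, -1.1289, -1.3097, -1.4735, -1.618, -1.7415, -1.8422, -1.919, -1.9707, -1.9967].
−55·(-2*cos(pi/55)) / ((2)−(-2*cos(pi/55))) = 55*cos(pi/55)/(cos(pi/55) + 1) = ϑ(G).
Numerically 27.4775569.
α=27, χ(Ḡ)=28; ϑ=55*cos(pi/55)/(cos(pi/55) + 1) lies between (both strict).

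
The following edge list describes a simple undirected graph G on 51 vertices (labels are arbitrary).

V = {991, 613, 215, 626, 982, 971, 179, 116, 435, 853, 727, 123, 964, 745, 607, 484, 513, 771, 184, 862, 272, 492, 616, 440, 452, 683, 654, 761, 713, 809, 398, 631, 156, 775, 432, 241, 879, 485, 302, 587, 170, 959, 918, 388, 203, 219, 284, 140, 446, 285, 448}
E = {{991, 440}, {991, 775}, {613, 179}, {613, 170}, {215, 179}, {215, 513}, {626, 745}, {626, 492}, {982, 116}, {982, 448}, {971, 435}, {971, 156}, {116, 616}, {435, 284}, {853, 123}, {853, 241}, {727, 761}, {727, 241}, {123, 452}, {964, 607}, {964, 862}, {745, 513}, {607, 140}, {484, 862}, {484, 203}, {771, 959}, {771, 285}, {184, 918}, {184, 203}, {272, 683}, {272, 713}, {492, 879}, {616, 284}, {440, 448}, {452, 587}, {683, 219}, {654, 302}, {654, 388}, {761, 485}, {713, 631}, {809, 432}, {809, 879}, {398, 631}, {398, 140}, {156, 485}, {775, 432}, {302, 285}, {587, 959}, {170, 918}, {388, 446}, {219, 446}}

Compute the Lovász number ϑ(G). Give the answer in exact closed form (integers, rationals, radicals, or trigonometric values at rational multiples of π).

Vertex 432 has 2 neighbors: 809, 775.
N(991) = {440, 775}, |N(991)| = 2.
deg(484) = 2; N(484) = {862, 203}.
Vertex 771 has 2 neighbors: 959, 285.
Regular of degree 2 on 51 vertices: a single 51-cycle (edge-transitive).
Distinct eigenvalues (to 4 d.p.): [2.0, 1.9848, 1.9396, 1.8649, 1.762, 1.6324, 1.478, 1.3012, 1.1047, 0.8915, 0.6647, 0.4279, 0.1845, -0.0616, -0.3068, -0.5473, -0.7796, -1.0, -1.2053, -1.3923, -1.5582, -1.7004, -1.8169, -1.9059, -1.9659, -1.9962].
λ_max=2, λ_min=-2*cos(pi/51); ϑ = −51·λ_min/(λ_max−λ_min) = 51*cos(pi/51)/(cos(pi/51) + 1).
Numerically 25.475794.
25 ≤ 51*cos(pi/51)/(cos(pi/51) + 1) ≤ 26: both strict.

51*cos(pi/51)/(cos(pi/51) + 1)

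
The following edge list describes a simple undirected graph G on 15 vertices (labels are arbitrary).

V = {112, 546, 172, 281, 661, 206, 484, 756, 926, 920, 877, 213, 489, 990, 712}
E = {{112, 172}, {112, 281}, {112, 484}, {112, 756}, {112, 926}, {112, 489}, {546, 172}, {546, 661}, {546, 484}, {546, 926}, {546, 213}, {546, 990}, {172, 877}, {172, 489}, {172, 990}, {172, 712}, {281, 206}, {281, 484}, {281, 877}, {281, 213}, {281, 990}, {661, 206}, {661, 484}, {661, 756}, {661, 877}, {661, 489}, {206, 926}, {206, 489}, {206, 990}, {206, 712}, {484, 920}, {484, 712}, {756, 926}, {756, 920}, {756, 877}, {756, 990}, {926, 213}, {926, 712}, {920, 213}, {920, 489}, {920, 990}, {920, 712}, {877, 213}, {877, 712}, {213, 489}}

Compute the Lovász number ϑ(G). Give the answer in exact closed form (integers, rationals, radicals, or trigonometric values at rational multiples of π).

Vertex 489 has 6 neighbors: 112, 172, 661, 206, 920, 213.
N(172) = {112, 546, 877, 489, 990, 712}, |N(172)| = 6.
Vertex 484 has 6 neighbors: 112, 546, 281, 661, 920, 712.
Vertex 661 has 6 neighbors: 546, 206, 484, 756, 877, 489.
deg(v) = 6 for all v (|V|=15); Kneser-type, 2-subsets of [6].
The 3 distinct eigenvalues: [6.0, 1.0, -3.0].
Lovász (edge-transitive): ϑ = −15·(-3)/((6)−(-3)) = 5.
= 5.0000… (decimal).

5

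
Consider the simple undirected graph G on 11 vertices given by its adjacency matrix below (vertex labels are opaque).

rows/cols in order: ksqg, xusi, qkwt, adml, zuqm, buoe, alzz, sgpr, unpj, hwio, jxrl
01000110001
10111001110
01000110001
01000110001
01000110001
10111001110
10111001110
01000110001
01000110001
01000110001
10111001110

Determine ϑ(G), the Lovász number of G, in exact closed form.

N(jxrl) = {ksqg, qkwt, adml, zuqm, sgpr, unpj, hwio}, |N(jxrl)| = 7.
N(unpj) = {xusi, buoe, alzz, jxrl}, |N(unpj)| = 4.
Vertex sgpr has 4 neighbors: xusi, buoe, alzz, jxrl.
Vertex alzz has 7 neighbors: ksqg, qkwt, adml, zuqm, sgpr, unpj, hwio.
Complete 2-partite, parts [7, 4]: perfect, ϑ = α = 7.
Numerically 7.0000.
Sandwich: α(G)=7 ≤ ϑ(G)=7 ≤ χ(Ḡ)=7 (collapsed).

7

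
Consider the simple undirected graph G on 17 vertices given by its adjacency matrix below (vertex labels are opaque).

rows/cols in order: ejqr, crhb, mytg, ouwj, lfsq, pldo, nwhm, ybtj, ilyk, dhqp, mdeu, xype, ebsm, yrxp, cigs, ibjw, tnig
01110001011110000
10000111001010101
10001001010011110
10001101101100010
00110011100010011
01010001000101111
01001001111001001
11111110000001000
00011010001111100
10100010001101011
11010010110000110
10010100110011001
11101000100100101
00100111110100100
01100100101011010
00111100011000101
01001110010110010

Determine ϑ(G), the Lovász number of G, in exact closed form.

Vertex ibjw has 8 neighbors: mytg, ouwj, lfsq, pldo, dhqp, mdeu, cigs, tnig.
N(nwhm) = {crhb, lfsq, ybtj, ilyk, dhqp, mdeu, yrxp, tnig}, |N(nwhm)| = 8.
Vertex pldo has 8 neighbors: crhb, ouwj, ybtj, xype, yrxp, cigs, ibjw, tnig.
Vertex ejqr has 8 neighbors: crhb, mytg, ouwj, ybtj, dhqp, mdeu, xype, ebsm.
G on 17 vertices is 8-regular; Paley(17): SR with (k,λ,μ)=(8,3,4).
The 3 distinct eigenvalues: [8.0, 1.561553, -2.561553].
Lovász (edge-transitive): ϑ = −17·(-sqrt(17)/2 - 1/2)/((8)−(-sqrt(17)/2 - 1/2)) = sqrt(17).
≈ 4.1231 (to 4 d.p.).

sqrt(17)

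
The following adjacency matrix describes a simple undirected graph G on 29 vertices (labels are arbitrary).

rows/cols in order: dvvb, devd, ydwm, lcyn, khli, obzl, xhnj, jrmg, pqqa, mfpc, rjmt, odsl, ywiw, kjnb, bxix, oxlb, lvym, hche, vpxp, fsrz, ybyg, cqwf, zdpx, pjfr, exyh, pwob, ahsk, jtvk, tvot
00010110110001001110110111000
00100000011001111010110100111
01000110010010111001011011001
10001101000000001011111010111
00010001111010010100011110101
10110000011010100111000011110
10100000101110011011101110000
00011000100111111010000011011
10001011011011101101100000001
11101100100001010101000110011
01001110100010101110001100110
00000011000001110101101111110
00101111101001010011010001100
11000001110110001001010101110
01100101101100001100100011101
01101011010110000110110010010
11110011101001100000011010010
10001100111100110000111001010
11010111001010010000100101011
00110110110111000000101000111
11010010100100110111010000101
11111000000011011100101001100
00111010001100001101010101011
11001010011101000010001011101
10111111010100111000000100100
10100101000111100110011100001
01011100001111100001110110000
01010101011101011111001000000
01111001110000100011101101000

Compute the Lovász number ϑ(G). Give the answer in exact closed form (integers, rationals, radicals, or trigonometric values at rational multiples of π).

sqrt(29)

Vertex rjmt has 14 neighbors: devd, khli, obzl, xhnj, pqqa, ywiw, bxix, lvym, hche, vpxp, zdpx, pjfr, ahsk, jtvk.
Vertex ahsk has 14 neighbors: devd, lcyn, khli, obzl, rjmt, odsl, ywiw, kjnb, bxix, fsrz, ybyg, cqwf, pjfr, exyh.
Vertex obzl has 14 neighbors: dvvb, ydwm, lcyn, mfpc, rjmt, ywiw, bxix, hche, vpxp, fsrz, exyh, pwob, ahsk, jtvk.
N(ywiw) = {ydwm, khli, obzl, xhnj, jrmg, pqqa, rjmt, kjnb, oxlb, vpxp, fsrz, cqwf, pwob, ahsk}, |N(ywiw)| = 14.
14-regular, N=29; strongly regular (29,14,6,7).
Distinct eigenvalues (to 6 d.p.): [14.0, 2.192582, -3.192582].
Lovász: ϑ = −29(-sqrt(29)/2 - 1/2)/(14+-(-sqrt(29)/2 - 1/2)) = sqrt(29).
= 5.3851648… (decimal).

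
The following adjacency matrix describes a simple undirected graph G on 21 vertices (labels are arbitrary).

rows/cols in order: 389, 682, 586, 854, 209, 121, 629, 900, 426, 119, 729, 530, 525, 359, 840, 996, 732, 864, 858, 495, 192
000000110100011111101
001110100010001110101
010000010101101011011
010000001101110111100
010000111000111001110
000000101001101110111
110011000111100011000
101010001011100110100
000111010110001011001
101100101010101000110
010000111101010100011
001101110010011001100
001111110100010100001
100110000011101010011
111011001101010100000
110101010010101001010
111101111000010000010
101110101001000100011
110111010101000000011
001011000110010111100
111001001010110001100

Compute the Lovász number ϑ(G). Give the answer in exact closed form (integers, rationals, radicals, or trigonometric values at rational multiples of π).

6

deg(209) = 10; N(209) = {682, 629, 900, 426, 525, 359, 840, 864, 858, 495}.
deg(858) = 10; N(858) = {389, 682, 854, 209, 121, 900, 119, 530, 495, 192}.
deg(840) = 10; N(840) = {389, 682, 586, 209, 121, 426, 119, 530, 359, 996}.
N(389) = {629, 900, 119, 359, 840, 996, 732, 864, 858, 192}, |N(389)| = 10.
deg(v) = 10 for all v (|V|=21); this is K(7,2), the Kneser graph.
spec(A) ≈ [10.0, 1.0, -4.0] (distinct, 4 d.p.).
Lovász (edge-transitive): ϑ = −21·(-4)/((10)−(-4)) = 6.
ϑ(G) ≈ 6.000000.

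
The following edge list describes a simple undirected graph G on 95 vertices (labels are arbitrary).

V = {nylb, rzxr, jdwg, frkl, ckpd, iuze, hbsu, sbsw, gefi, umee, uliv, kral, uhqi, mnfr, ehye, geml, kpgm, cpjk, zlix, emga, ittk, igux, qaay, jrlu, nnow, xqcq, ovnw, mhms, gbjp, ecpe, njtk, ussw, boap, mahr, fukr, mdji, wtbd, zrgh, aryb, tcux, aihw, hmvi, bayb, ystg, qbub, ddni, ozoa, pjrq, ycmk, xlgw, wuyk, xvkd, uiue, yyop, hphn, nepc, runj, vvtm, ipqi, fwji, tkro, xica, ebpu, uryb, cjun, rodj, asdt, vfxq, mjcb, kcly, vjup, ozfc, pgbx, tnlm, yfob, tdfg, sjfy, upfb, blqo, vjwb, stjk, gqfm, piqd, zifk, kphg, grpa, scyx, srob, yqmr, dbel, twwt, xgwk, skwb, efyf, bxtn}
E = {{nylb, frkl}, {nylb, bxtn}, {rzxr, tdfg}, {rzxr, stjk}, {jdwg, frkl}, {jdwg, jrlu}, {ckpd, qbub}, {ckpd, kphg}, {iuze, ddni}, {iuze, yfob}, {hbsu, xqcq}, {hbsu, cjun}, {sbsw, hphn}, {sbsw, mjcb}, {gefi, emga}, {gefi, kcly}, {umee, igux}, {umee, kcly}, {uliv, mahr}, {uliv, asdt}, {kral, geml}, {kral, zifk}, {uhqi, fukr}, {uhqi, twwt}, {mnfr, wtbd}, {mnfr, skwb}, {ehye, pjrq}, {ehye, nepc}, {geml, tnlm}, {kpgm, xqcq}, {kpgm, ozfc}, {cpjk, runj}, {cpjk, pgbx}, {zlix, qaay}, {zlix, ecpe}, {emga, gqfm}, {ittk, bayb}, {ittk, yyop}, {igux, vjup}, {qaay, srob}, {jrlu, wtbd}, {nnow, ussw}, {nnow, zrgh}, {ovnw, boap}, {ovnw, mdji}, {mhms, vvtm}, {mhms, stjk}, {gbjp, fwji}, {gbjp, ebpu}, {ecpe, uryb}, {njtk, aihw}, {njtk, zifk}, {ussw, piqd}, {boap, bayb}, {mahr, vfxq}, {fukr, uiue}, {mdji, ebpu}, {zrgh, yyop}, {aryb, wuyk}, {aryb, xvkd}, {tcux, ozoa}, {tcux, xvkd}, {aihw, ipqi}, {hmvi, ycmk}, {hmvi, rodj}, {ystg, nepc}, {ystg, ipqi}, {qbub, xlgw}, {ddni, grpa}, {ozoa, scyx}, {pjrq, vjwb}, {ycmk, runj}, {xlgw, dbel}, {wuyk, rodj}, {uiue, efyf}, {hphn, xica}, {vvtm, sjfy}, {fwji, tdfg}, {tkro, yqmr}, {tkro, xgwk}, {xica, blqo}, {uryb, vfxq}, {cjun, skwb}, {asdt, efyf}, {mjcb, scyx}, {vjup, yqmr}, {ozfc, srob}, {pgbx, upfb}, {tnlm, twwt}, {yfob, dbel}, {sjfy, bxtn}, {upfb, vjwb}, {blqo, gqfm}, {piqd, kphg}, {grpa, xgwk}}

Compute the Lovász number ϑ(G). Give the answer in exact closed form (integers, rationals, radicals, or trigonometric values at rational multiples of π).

deg(igux) = 2; N(igux) = {umee, vjup}.
Vertex boap has 2 neighbors: ovnw, bayb.
Vertex uryb has 2 neighbors: ecpe, vfxq.
deg(vjwb) = 2; N(vjwb) = {pjrq, upfb}.
Every vertex has degree 2 (N=95); this is C_{95}, the 95-cycle.
Distinct eigenvalues (to 3 d.p.): [2.0, 1.996, 1.983, 1.961, 1.93, 1.892, 1.845, 1.789, 1.727, 1.656, 1.578, 1.494, 1.402, 1.305, 1.202, 1.094, 0.981, 0.864, 0.742, 0.618, 0.491, 0.362, 0.231, 0.099, -0.033, -0.165, -0.297, -0.427, -0.555, -0.681, -0.803, -0.923, -1.038, -1.149, -1.254, -1.355, -1.449, -1.537, -1.618, -1.692, -1.759, -1.818, -1.869, -1.912, -1.947, -1.973, -1.99, -1.999].
With N=95: ϑ(G) = 95·(-(-1)*2*cos(pi/95))/(2−(-2*cos(pi/95))) = 95*cos(pi/95)/(cos(pi/95) + 1).
ϑ(G) ≈ 47.4870.
47 ≤ 95*cos(pi/95)/(cos(pi/95) + 1) ≤ 48: both strict.

95*cos(pi/95)/(cos(pi/95) + 1)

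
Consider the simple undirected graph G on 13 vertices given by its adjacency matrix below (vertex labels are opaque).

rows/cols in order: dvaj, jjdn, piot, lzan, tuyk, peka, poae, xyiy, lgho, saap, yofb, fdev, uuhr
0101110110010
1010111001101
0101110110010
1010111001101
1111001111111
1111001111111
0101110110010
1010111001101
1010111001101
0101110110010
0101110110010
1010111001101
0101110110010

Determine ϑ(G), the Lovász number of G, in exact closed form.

6

Vertex lgho has 8 neighbors: dvaj, piot, tuyk, peka, poae, saap, yofb, uuhr.
N(xyiy) = {dvaj, piot, tuyk, peka, poae, saap, yofb, uuhr}, |N(xyiy)| = 8.
deg(jjdn) = 8; N(jjdn) = {dvaj, piot, tuyk, peka, poae, saap, yofb, uuhr}.
deg(yofb) = 7; N(yofb) = {jjdn, lzan, tuyk, peka, xyiy, lgho, fdev}.
G = K_{6,5,2}: α = 6 = χ(Ḡ), so ϑ = 6.
≈ 6.000000000 (to 9 d.p.).
Check 6 ≤ 6 ≤ 6: collapsed.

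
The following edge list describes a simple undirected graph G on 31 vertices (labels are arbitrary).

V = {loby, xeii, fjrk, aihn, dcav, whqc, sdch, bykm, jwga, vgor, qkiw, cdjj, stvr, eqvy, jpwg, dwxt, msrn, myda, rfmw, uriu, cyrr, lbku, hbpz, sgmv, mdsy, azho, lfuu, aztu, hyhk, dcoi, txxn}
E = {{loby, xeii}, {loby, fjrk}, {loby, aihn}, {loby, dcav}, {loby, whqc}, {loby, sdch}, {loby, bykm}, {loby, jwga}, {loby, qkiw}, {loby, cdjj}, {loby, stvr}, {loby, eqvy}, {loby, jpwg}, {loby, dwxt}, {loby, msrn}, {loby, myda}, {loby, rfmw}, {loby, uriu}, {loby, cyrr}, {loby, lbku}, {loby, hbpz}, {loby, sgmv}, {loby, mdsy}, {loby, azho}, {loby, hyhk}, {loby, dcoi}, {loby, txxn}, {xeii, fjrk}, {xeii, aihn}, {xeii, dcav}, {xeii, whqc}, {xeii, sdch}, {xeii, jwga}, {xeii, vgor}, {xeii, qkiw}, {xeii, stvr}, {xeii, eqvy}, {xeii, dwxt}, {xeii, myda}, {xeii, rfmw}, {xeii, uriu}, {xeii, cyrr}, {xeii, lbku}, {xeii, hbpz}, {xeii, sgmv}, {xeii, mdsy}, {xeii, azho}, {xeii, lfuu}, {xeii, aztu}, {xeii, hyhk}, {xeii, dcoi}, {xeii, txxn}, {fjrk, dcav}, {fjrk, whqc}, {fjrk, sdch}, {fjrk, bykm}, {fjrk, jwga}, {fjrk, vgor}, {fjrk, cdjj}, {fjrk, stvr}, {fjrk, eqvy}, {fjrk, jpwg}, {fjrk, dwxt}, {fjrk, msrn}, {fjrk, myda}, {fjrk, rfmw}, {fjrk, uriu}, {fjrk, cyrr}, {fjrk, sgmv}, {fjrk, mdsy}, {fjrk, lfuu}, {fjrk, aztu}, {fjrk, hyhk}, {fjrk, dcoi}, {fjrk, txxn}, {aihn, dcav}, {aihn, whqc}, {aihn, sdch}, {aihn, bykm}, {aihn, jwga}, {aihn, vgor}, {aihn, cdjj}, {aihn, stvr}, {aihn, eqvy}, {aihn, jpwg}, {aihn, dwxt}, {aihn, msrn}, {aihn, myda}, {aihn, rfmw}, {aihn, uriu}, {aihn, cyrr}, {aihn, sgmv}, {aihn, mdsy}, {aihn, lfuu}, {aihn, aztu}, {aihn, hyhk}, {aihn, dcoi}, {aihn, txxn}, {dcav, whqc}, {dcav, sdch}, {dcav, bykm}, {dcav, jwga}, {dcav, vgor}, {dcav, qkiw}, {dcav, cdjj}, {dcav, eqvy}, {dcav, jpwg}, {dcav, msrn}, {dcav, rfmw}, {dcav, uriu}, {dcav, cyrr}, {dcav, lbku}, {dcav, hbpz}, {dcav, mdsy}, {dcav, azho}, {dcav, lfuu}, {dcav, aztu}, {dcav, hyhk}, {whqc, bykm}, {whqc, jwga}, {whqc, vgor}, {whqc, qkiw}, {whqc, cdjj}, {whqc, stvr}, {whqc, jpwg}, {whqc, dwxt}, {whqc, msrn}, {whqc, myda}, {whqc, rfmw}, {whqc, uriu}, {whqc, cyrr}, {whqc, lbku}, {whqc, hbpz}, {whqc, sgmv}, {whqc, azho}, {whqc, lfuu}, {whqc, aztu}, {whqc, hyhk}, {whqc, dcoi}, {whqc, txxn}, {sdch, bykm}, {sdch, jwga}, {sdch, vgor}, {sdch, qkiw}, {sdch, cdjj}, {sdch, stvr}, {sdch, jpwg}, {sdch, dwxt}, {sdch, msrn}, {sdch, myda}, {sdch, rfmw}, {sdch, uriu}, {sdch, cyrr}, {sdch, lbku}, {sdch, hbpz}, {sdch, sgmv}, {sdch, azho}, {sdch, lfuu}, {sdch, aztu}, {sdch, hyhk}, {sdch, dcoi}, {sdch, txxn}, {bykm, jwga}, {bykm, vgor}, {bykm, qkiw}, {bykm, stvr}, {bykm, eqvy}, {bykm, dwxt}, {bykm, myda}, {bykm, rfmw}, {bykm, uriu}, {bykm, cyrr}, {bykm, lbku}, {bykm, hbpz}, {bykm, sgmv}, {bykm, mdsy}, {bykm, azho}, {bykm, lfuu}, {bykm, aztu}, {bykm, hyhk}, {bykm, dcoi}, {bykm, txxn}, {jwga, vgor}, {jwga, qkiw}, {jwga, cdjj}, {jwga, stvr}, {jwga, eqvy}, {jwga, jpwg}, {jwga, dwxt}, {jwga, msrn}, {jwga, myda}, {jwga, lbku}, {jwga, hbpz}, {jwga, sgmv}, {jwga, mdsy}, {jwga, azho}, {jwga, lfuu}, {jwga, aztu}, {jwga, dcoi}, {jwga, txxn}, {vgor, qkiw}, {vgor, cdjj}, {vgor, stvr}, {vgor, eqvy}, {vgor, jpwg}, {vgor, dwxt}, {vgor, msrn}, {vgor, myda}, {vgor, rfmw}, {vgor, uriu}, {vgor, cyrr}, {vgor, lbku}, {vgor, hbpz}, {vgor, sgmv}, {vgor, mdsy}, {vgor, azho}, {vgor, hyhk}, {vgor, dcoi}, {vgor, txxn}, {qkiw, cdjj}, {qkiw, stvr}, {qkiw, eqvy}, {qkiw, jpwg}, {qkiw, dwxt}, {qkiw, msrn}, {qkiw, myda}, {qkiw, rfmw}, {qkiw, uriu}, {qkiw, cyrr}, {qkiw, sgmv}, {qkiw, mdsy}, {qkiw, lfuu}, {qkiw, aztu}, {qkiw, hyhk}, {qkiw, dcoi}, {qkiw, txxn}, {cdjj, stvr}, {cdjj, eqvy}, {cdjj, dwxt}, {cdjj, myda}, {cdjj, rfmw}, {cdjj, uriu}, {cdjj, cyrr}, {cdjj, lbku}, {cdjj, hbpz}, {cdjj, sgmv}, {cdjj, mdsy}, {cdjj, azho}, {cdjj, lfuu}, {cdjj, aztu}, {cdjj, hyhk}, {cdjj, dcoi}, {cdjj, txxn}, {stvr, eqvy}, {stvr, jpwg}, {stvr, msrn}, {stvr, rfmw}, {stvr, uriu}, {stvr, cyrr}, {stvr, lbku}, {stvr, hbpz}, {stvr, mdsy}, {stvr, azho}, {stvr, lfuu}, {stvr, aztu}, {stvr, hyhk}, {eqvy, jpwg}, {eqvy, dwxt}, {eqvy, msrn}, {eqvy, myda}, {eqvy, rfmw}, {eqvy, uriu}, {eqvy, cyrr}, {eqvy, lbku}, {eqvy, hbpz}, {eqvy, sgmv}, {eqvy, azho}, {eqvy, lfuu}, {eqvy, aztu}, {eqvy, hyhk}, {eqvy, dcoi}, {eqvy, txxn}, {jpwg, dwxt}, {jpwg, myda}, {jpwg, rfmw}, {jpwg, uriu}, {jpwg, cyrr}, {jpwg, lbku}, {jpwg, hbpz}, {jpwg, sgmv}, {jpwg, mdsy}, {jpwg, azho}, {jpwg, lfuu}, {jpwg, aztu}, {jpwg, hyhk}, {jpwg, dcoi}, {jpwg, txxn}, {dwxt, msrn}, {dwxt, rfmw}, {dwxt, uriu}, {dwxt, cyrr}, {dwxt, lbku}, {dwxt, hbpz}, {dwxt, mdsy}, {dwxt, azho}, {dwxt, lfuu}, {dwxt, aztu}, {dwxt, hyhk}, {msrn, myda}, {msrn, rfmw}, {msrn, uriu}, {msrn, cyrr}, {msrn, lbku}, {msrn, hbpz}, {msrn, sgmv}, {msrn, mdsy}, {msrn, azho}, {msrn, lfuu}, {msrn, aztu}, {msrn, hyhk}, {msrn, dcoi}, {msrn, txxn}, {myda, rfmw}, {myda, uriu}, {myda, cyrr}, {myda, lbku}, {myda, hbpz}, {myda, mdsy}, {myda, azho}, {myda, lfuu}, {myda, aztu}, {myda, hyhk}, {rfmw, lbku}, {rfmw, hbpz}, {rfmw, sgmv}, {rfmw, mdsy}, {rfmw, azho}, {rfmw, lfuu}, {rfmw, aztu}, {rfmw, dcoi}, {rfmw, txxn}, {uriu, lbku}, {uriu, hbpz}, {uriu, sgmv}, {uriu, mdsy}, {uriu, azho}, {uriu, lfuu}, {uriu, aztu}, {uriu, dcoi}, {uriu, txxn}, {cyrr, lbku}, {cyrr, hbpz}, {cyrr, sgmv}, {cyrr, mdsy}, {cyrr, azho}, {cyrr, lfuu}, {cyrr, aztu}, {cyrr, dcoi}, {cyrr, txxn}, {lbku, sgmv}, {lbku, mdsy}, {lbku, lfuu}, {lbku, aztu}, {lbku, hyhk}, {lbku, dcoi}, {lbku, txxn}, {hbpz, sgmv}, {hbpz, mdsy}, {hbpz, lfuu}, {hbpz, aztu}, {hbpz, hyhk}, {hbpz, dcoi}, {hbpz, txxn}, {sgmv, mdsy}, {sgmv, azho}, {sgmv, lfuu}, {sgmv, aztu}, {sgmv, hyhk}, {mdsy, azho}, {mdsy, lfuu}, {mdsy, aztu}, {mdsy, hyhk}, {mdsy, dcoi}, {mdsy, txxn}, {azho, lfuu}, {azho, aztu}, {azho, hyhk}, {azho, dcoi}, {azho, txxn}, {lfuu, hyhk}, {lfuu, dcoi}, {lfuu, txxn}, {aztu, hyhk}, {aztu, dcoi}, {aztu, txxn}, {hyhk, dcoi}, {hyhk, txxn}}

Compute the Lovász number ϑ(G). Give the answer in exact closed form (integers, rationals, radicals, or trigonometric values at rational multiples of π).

Vertex eqvy has 27 neighbors: loby, xeii, fjrk, aihn, dcav, bykm, jwga, vgor, qkiw, cdjj, stvr, jpwg, dwxt, msrn, myda, rfmw, uriu, cyrr, lbku, hbpz, sgmv, azho, lfuu, aztu, hyhk, dcoi, txxn.
N(lfuu) = {xeii, fjrk, aihn, dcav, whqc, sdch, bykm, jwga, qkiw, cdjj, stvr, eqvy, jpwg, dwxt, msrn, myda, rfmw, uriu, cyrr, lbku, hbpz, sgmv, mdsy, azho, hyhk, dcoi, txxn}, |N(lfuu)| = 27.
Vertex bykm has 26 neighbors: loby, fjrk, aihn, dcav, whqc, sdch, jwga, vgor, qkiw, stvr, eqvy, dwxt, myda, rfmw, uriu, cyrr, lbku, hbpz, sgmv, mdsy, azho, lfuu, aztu, hyhk, dcoi, txxn.
deg(myda) = 24; N(myda) = {loby, xeii, fjrk, aihn, whqc, sdch, bykm, jwga, vgor, qkiw, cdjj, eqvy, jpwg, msrn, rfmw, uriu, cyrr, lbku, hbpz, mdsy, azho, lfuu, aztu, hyhk}.
Complete 6-partite, parts [7, 6, 5, 5, 4, 4]: perfect, ϑ = α = 7.
ϑ(G) ≈ 7.00000000.
7 ≤ 7 ≤ 7: collapsed.

7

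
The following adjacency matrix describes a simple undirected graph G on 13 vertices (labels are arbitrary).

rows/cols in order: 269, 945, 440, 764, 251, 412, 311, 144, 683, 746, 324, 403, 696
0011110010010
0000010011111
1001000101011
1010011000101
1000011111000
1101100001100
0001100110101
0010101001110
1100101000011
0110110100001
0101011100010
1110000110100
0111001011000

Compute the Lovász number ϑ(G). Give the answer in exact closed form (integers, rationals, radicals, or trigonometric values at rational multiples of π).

Vertex 144 has 6 neighbors: 440, 251, 311, 746, 324, 403.
Vertex 412 has 6 neighbors: 269, 945, 764, 251, 746, 324.
deg(683) = 6; N(683) = {269, 945, 251, 311, 403, 696}.
deg(746) = 6; N(746) = {945, 440, 251, 412, 144, 696}.
13-vertex 6-regular graph: Paley(13): SR with (k,λ,μ)=(6,2,3).
A has 3 distinct eigenvalues ≈ [6.0, 1.302776, -2.302776].
With N=13: ϑ(G) = 13·(-(-sqrt(13)/2 - 1/2))/(6−(-sqrt(13)/2 - 1/2)) = sqrt(13).
ϑ(G) ≈ 3.60555.

sqrt(13)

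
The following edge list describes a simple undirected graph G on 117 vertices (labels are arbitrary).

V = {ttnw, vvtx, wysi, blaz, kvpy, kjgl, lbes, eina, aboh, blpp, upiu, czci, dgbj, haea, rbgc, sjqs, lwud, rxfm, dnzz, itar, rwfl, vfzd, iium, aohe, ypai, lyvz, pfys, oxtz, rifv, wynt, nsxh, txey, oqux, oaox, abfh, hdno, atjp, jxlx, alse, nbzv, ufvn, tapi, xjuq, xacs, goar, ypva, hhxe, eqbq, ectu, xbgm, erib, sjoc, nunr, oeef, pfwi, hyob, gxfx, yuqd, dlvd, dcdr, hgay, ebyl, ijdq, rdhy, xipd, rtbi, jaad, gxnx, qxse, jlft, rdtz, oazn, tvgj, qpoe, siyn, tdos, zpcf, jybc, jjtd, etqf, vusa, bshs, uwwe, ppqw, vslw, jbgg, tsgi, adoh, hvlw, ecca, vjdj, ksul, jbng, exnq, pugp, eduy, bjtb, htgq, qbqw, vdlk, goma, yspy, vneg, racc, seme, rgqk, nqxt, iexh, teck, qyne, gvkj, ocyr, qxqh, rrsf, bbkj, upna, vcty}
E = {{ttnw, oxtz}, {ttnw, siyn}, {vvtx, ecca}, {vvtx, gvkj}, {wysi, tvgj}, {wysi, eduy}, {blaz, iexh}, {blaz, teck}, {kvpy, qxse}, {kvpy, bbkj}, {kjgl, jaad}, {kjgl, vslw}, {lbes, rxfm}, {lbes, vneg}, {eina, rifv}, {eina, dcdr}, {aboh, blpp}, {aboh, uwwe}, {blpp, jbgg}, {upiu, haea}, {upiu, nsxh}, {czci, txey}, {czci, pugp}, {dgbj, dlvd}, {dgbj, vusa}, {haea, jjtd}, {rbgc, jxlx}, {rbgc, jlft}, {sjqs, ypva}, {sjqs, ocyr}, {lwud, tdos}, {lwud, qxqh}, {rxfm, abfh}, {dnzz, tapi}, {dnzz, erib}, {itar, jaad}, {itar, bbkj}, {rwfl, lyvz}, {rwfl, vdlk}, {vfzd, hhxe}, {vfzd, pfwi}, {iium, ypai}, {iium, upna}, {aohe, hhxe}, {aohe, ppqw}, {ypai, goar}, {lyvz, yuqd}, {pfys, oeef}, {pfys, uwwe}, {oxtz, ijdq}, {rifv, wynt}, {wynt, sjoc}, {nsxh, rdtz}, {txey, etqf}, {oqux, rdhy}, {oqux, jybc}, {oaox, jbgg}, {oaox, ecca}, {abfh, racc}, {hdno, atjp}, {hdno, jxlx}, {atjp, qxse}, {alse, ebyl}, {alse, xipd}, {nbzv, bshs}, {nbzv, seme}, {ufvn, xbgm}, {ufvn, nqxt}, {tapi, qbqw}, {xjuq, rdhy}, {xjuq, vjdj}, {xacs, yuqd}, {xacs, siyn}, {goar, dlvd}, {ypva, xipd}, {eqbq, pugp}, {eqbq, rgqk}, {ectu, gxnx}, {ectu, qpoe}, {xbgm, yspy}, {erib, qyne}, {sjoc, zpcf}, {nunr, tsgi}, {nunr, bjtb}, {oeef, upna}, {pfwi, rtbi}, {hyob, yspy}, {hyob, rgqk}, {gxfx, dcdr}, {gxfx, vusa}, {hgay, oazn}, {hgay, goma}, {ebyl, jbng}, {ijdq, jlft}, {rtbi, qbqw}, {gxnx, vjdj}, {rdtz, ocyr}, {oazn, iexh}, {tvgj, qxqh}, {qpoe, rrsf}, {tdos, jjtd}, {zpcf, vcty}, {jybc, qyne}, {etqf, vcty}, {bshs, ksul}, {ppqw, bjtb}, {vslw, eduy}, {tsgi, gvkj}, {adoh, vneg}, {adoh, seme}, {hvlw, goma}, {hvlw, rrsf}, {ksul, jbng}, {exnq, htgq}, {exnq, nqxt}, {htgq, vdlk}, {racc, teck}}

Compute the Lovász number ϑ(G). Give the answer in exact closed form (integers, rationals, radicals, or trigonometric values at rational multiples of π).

deg(ecca) = 2; N(ecca) = {vvtx, oaox}.
Vertex abfh has 2 neighbors: rxfm, racc.
N(ebyl) = {alse, jbng}, |N(ebyl)| = 2.
deg(rbgc) = 2; N(rbgc) = {jxlx, jlft}.
117-vertex 2-regular graph: a single 117-cycle (edge-transitive).
The 59 distinct eigenvalues: [2.0, 1.99712, 1.98848, 1.9741, 1.95403, 1.92833, 1.89707, 1.86034, 1.81825, 1.77091, 1.71847, 1.66107, 1.59889, 1.53209, 1.46087, 1.38545, 1.30603, 1.22284, 1.13613, 1.04614, 0.95314, 0.85739, 0.75916, 0.65875, 0.55643, 0.45252, 0.3473, 0.24107, 0.13416, 0.02685, -0.08053, -0.18768, -0.29429, -0.40005, -0.50466, -0.60781, -0.70921, -0.80856, -0.90559, -1.0, -1.09153, -1.17991, -1.26489, -1.34622, -1.42367, -1.49702, -1.56605, -1.63057, -1.69038, -1.74532, -1.79523, -1.83996, -1.87939, -1.91339, -1.94188, -1.96478, -1.982, -1.99351, -1.99928].
ϑ = −N·λ_min/(λ_max−λ_min) = −117·(-2*cos(pi/117))/(2−(-2*cos(pi/117))) = 117*cos(pi/117)/(cos(pi/117) + 1).
≈ 58.4895 (to 4 d.p.).
Sandwich: α(G)=58 ≤ ϑ(G)=117*cos(pi/117)/(cos(pi/117) + 1) ≤ χ(Ḡ)=59 (both strict).

117*cos(pi/117)/(cos(pi/117) + 1)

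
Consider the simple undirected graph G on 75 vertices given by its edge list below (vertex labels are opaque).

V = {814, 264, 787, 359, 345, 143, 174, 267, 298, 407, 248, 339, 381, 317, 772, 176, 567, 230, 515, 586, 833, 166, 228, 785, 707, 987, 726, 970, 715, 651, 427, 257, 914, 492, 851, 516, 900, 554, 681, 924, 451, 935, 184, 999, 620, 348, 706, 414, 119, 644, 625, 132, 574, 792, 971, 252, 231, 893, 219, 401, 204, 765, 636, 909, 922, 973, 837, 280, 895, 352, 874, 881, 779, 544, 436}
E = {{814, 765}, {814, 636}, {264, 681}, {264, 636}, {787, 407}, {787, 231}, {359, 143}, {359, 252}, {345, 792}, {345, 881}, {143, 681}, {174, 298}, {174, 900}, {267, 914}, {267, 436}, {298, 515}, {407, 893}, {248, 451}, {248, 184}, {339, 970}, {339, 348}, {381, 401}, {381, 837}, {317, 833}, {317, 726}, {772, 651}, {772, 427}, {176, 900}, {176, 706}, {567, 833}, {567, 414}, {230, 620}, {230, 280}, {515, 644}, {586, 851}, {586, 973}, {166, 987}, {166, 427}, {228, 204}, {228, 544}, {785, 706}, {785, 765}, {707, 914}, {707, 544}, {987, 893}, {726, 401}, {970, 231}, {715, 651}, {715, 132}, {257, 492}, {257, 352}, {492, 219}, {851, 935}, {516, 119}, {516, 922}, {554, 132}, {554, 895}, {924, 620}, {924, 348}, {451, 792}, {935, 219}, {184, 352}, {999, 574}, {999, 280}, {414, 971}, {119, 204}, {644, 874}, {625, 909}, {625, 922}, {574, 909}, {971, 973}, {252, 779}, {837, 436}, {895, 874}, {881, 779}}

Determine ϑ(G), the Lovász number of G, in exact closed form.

75*cos(pi/75)/(cos(pi/75) + 1)

Vertex 837 has 2 neighbors: 381, 436.
deg(785) = 2; N(785) = {706, 765}.
deg(833) = 2; N(833) = {317, 567}.
Vertex 567 has 2 neighbors: 833, 414.
deg(v) = 2 for all v (|V|=75); this is C_{75}, the 75-cycle.
spec(A) ≈ [2.0, 1.993, 1.972, 1.9372, 1.8888, 1.8271, 1.7526, 1.6658, 1.5674, 1.4579, 1.3383, 1.2092, 1.0717, 0.9266, 0.775, 0.618, 0.4567, 0.2922, 0.1256, -0.0419, -0.2091, -0.3748, -0.5378, -0.6971, -0.8516, -1.0, -1.1414, -1.2748, -1.3993, -1.514, -1.618, -1.7107, -1.7914, -1.8596, -1.9146, -1.9563, -1.9842, -1.9982] (distinct, 4 d.p.).
Lovász (edge-transitive): ϑ = −75·(-2*cos(pi/75))/((2)−(-2*cos(pi/75))) = 75*cos(pi/75)/(cos(pi/75) + 1).
≈ 37.48354585 (to 8 d.p.).
Lovász sandwich 37 ≤ 75*cos(pi/75)/(cos(pi/75) + 1) ≤ 38: both strict.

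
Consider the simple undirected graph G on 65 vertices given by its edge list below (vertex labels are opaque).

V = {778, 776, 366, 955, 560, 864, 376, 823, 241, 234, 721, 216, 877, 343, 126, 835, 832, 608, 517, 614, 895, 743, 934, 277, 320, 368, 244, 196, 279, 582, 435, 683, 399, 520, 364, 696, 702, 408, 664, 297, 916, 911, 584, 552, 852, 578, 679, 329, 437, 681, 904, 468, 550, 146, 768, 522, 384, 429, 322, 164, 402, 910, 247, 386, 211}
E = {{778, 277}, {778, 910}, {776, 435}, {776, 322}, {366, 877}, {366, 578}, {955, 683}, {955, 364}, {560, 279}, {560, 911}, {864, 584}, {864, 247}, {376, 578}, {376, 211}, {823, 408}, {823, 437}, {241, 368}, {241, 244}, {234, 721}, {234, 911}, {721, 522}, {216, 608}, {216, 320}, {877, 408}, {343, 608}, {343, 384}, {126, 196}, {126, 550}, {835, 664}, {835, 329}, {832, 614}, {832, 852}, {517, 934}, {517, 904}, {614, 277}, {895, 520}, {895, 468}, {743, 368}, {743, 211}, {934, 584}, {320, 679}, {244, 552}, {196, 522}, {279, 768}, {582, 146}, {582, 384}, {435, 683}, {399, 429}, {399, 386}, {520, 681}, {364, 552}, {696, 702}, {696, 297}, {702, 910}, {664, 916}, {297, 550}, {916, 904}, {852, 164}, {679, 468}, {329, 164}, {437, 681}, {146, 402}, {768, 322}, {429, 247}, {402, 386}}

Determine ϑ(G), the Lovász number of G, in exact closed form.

deg(126) = 2; N(126) = {196, 550}.
Vertex 196 has 2 neighbors: 126, 522.
deg(399) = 2; N(399) = {429, 386}.
N(916) = {664, 904}, |N(916)| = 2.
deg(v) = 2 for all v (|V|=65); connected 2-regular on 65 ⇒ C_{65}.
The 33 distinct eigenvalues: [2.0, 1.991, 1.963, 1.916, 1.852, 1.771, 1.673, 1.559, 1.431, 1.29, 1.136, 0.972, 0.799, 0.618, 0.432, 0.241, 0.048, -0.145, -0.337, -0.525, -0.709, -0.886, -1.055, -1.214, -1.362, -1.497, -1.618, -1.724, -1.814, -1.887, -1.942, -1.979, -1.998].
λ_max=2, λ_min=-2*cos(pi/65); ϑ = −65·λ_min/(λ_max−λ_min) = 65*cos(pi/65)/(cos(pi/65) + 1).
≈ 32.4810126 (to 7 d.p.).
Check 32 ≤ 65*cos(pi/65)/(cos(pi/65) + 1) ≤ 33: both strict.

65*cos(pi/65)/(cos(pi/65) + 1)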